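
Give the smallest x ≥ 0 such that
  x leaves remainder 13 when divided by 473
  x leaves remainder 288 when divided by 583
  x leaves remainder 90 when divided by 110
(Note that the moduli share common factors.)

gcd(473, 583) = 11 and 11 | (288 − 13), so the pair is consistent; merging gives x ≡ 11365 (mod 25069), where 25069 = lcm(473, 583).
gcd(25069, 110) = 11 and 11 | (90 − 11365), so the pair is consistent; merging gives x ≡ 136710 (mod 250690), where 250690 = lcm(25069, 110).
The solution is unique modulo lcm(473, 583, 110) = 250690.

136710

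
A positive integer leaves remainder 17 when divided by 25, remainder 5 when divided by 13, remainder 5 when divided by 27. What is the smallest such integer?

4217

The moduli are pairwise coprime; N = 25·13·27 = 8775.
N/25 = 351; 351 ≡ 1 (mod 25), inverse 1.
N/13 = 675; 675 ≡ 12 (mod 13); 12·12 ≡ 1, so inverse 12.
N/27 = 325; 325 ≡ 1 (mod 27), inverse 1.
x ≡ 17·351·1 + 5·675·12 + 5·325·1 = 48092.
48092 mod 8775 = 4217.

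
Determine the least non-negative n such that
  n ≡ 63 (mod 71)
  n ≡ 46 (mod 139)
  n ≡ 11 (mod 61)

From n ≡ 63 (mod 71) write n = 63 + 71t. Substituting into n ≡ 46 (mod 139) gives 71t ≡ 122 (mod 139), and since 71⁻¹ ≡ 47 (mod 139), t ≡ 35. Hence n ≡ 63 + 71·35 = 2548 (mod 9869).
From n ≡ 2548 (mod 9869) write n = 2548 + 9869t. Substituting into n ≡ 11 (mod 61) gives 9869t ≡ 25 (mod 61), and since 48⁻¹ ≡ 14 (mod 61), t ≡ 45. Hence n ≡ 2548 + 9869·45 = 446653 (mod 602009).

446653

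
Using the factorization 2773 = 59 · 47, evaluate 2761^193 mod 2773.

Mod 59: 2761 ≡ 47; by Fermat, exponent reduces to 193 mod 58 = 19; 47^19 ≡ 55 (mod 59).
Mod 47: 2761 ≡ 35; by Fermat, exponent reduces to 193 mod 46 = 9; 35^9 ≡ 15 (mod 47).
Combine by CRT: x ≡ 55 (mod 59), x ≡ 15 (mod 47) ⇒ x ≡ 1707 (mod 2773).

1707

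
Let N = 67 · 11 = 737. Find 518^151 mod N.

144

Mod 67: 518 ≡ 49; by Fermat, exponent reduces to 151 mod 66 = 19; 49^19 ≡ 10 (mod 67).
Mod 11: 518 ≡ 1; by Fermat, exponent reduces to 151 mod 10 = 1; 1^1 ≡ 1 (mod 11).
Combine by CRT: x ≡ 10 (mod 67), x ≡ 1 (mod 11) ⇒ x ≡ 144 (mod 737).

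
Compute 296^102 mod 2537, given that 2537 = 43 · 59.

355

Mod 43: 296 ≡ 38; by Fermat, exponent reduces to 102 mod 42 = 18; 38^18 ≡ 11 (mod 43).
Mod 59: 296 ≡ 1; by Fermat, exponent reduces to 102 mod 58 = 44; 1^44 ≡ 1 (mod 59).
Combine by CRT: x ≡ 11 (mod 43), x ≡ 1 (mod 59) ⇒ x ≡ 355 (mod 2537).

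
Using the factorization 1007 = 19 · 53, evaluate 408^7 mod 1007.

Mod 19: 408 ≡ 9; 9^7 ≡ 4 (mod 19).
Mod 53: 408 ≡ 37; 37^7 ≡ 4 (mod 53).
Combine by CRT: x ≡ 4 (mod 19), x ≡ 4 (mod 53) ⇒ x ≡ 4 (mod 1007).

4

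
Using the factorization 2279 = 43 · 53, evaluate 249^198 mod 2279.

121

Mod 43: 249 ≡ 34; by Fermat, exponent reduces to 198 mod 42 = 30; 34^30 ≡ 35 (mod 43).
Mod 53: 249 ≡ 37; by Fermat, exponent reduces to 198 mod 52 = 42; 37^42 ≡ 15 (mod 53).
Combine by CRT: x ≡ 35 (mod 43), x ≡ 15 (mod 53) ⇒ x ≡ 121 (mod 2279).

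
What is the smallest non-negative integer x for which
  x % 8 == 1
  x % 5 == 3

33

From x ≡ 1 (mod 8) write x = 1 + 8t. Substituting into x ≡ 3 (mod 5) gives 8t ≡ 2 (mod 5), and since 3⁻¹ ≡ 2 (mod 5), t ≡ 4. Hence x ≡ 1 + 8·4 = 33 (mod 40).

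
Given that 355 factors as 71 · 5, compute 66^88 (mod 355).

Mod 71: 66 ≡ 66; by Fermat, exponent reduces to 88 mod 70 = 18; 66^18 ≡ 54 (mod 71).
Mod 5: 66 ≡ 1; since 4 | 88, by Fermat 1^88 ≡ 1 (mod 5).
Combine by CRT: x ≡ 54 (mod 71), x ≡ 1 (mod 5) ⇒ x ≡ 196 (mod 355).

196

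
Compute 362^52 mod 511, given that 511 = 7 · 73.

Mod 7: 362 ≡ 5; by Fermat, exponent reduces to 52 mod 6 = 4; 5^4 ≡ 2 (mod 7).
Mod 73: 362 ≡ 70; 70^52 ≡ 8 (mod 73).
Combine by CRT: x ≡ 2 (mod 7), x ≡ 8 (mod 73) ⇒ x ≡ 373 (mod 511).

373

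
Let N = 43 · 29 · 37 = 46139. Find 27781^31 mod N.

Mod 43: 27781 ≡ 3; 3^31 ≡ 33 (mod 43).
Mod 29: 27781 ≡ 28; by Fermat, exponent reduces to 31 mod 28 = 3; 28^3 ≡ 28 (mod 29).
Mod 37: 27781 ≡ 31; 31^31 ≡ 6 (mod 37).
Combine by CRT: x ≡ 33 (mod 43), x ≡ 28 (mod 29), x ≡ 6 (mod 37) ⇒ x ≡ 22909 (mod 46139).

22909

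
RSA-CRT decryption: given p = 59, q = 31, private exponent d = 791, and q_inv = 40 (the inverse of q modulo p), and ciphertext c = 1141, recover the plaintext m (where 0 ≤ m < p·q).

d_p = d mod (p−1) = 791 mod 58 = 37; d_q = d mod (q−1) = 11.
m₁ = c^(d_p) mod p: c ≡ 20 (mod 59), and 20^37 mod 59 = 5.
m₂ = c^(d_q) mod q: c ≡ 25 (mod 31), and 25^11 mod 31 = 5.
h = q_inv·(m₁ − m₂) mod p = 40·(5 − 5) mod 59 = 0.
m = m₂ + h·q = 5 + 0·31 = 5.

5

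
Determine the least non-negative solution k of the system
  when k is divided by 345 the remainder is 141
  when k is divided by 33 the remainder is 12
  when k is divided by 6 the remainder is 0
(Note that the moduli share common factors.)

3246

gcd(345, 33) = 3 and 3 | (12 − 141), so the pair is consistent; merging gives k ≡ 3246 (mod 3795), where 3795 = lcm(345, 33).
gcd(3795, 6) = 3 and 3 | (0 − 3246), so the pair is consistent; merging gives k ≡ 3246 (mod 7590), where 7590 = lcm(3795, 6).
The solution is unique modulo lcm(345, 33, 6) = 7590.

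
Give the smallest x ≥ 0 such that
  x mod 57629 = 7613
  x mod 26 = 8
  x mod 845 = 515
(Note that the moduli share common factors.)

180500

Combine the congruences pairwise.
gcd(57629, 26) = 13 and 13 | (8 − 7613), so the pair is consistent; merging gives x ≡ 65242 (mod 115258), where 115258 = lcm(57629, 26).
gcd(115258, 845) = 169 and 169 | (515 − 65242), so the pair is consistent; merging gives x ≡ 180500 (mod 576290), where 576290 = lcm(115258, 845).
The solution is unique modulo lcm(57629, 26, 845) = 576290.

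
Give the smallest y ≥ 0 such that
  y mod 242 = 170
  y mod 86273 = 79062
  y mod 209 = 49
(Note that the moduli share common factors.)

2149614

gcd(242, 86273) = 121 and 121 | (79062 − 170), so the pair is consistent; merging gives y ≡ 79062 (mod 172546), where 172546 = lcm(242, 86273).
gcd(172546, 209) = 11 and 11 | (49 − 79062), so the pair is consistent; merging gives y ≡ 2149614 (mod 3278374), where 3278374 = lcm(172546, 209).
The solution is unique modulo lcm(242, 86273, 209) = 3278374.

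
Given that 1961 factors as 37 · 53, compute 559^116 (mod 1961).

Mod 37: 559 ≡ 4; by Fermat, exponent reduces to 116 mod 36 = 8; 4^8 ≡ 9 (mod 37).
Mod 53: 559 ≡ 29; by Fermat, exponent reduces to 116 mod 52 = 12; 29^12 ≡ 42 (mod 53).
Combine by CRT: x ≡ 9 (mod 37), x ≡ 42 (mod 53) ⇒ x ≡ 1526 (mod 1961).

1526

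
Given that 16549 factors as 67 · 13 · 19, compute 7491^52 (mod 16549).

12613

Mod 67: 7491 ≡ 54; 54^52 ≡ 17 (mod 67).
Mod 13: 7491 ≡ 3; by Fermat, exponent reduces to 52 mod 12 = 4; 3^4 ≡ 3 (mod 13).
Mod 19: 7491 ≡ 5; by Fermat, exponent reduces to 52 mod 18 = 16; 5^16 ≡ 16 (mod 19).
Combine by CRT: x ≡ 17 (mod 67), x ≡ 3 (mod 13), x ≡ 16 (mod 19) ⇒ x ≡ 12613 (mod 16549).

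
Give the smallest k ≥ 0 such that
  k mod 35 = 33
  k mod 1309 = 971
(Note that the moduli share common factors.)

4898

gcd(35, 1309) = 7 and 7 | (971 − 33), so the pair is consistent; merging gives k ≡ 4898 (mod 6545), where 6545 = lcm(35, 1309).
The solution is unique modulo lcm(35, 1309) = 6545.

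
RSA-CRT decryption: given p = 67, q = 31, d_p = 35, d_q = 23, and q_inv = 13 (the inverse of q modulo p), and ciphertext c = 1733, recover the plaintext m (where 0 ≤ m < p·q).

m₁ = c^(d_p) mod p: c ≡ 58 (mod 67), and 58^35 mod 67 = 53.
m₂ = c^(d_q) mod q: c ≡ 28 (mod 31), and 28^23 mod 31 = 20.
h = q_inv·(m₁ − m₂) mod p = 13·(53 − 20) mod 67 = 27.
m = m₂ + h·q = 20 + 27·31 = 857.

857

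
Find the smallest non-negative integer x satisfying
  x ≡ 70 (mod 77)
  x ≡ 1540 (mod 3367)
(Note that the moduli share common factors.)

Combine the congruences pairwise.
gcd(77, 3367) = 7 and 7 | (1540 − 70), so the pair is consistent; merging gives x ≡ 15008 (mod 37037), where 37037 = lcm(77, 3367).
The solution is unique modulo lcm(77, 3367) = 37037.

15008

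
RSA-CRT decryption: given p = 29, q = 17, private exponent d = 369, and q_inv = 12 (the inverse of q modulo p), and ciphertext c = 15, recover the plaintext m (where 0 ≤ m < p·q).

d_p = d mod (p−1) = 369 mod 28 = 5; d_q = d mod (q−1) = 1.
m₁ = c^(d_p) mod p: c ≡ 15 (mod 29), and 15^5 mod 29 = 10.
m₂ = c^(d_q) mod q: c ≡ 15 (mod 17), and 15^1 mod 17 = 15.
h = q_inv·(m₁ − m₂) mod p = 12·(10 − 15) mod 29 = 27.
m = m₂ + h·q = 15 + 27·17 = 474.

474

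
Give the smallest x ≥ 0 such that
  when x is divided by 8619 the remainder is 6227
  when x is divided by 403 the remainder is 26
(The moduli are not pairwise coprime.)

264797

gcd(8619, 403) = 13 and 13 | (26 − 6227), so the pair is consistent; merging gives x ≡ 264797 (mod 267189), where 267189 = lcm(8619, 403).
The solution is unique modulo lcm(8619, 403) = 267189.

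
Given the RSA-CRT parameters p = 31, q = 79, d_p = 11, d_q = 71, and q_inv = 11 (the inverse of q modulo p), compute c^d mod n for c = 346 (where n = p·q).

211

m₁ = c^(d_p) mod p: c ≡ 5 (mod 31), and 5^11 mod 31 = 25.
m₂ = c^(d_q) mod q: c ≡ 30 (mod 79), and 30^71 mod 79 = 53.
h = q_inv·(m₁ − m₂) mod p = 11·(25 − 53) mod 31 = 2.
m = m₂ + h·q = 53 + 2·79 = 211.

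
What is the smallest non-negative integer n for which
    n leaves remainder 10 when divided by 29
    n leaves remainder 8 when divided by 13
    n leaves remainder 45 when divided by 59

20223

From n ≡ 10 (mod 29) write n = 10 + 29t. Substituting into n ≡ 8 (mod 13) gives 29t ≡ 11 (mod 13), and since 3⁻¹ ≡ 9 (mod 13), t ≡ 8. Hence n ≡ 10 + 29·8 = 242 (mod 377).
From n ≡ 242 (mod 377) write n = 242 + 377t. Substituting into n ≡ 45 (mod 59) gives 377t ≡ 39 (mod 59), and since 23⁻¹ ≡ 18 (mod 59), t ≡ 53. Hence n ≡ 242 + 377·53 = 20223 (mod 22243).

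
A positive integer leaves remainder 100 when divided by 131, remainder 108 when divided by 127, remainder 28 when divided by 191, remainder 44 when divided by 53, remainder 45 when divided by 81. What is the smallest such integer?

The moduli are pairwise coprime; M = 131·127·191·53·81 = 13641724431.
M/131 = 104135301; 104135301 ≡ 126 (mod 131); 126·26 ≡ 1, so inverse 26.
M/127 = 107415153; 107415153 ≡ 77 (mod 127); 77·33 ≡ 1, so inverse 33.
M/191 = 71422641; 71422641 ≡ 101 (mod 191); 101·87 ≡ 1, so inverse 87.
M/53 = 257391027; 257391027 ≡ 25 (mod 53); 25·17 ≡ 1, so inverse 17.
M/81 = 168416351; 168416351 ≡ 17 (mod 81); 17·62 ≡ 1, so inverse 62.
N ≡ 100·104135301·26 + 108·107415153·33 + 28·71422641·87 + 44·257391027·17 + 45·168416351·62 = 1489975048854.
1489975048854 mod 13641724431 = 3027085875.

3027085875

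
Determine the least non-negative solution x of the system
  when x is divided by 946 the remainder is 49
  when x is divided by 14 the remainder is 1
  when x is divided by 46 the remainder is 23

gcd(946, 14) = 2 and 2 | (1 − 49), so the pair is consistent; merging gives x ≡ 995 (mod 6622), where 6622 = lcm(946, 14).
gcd(6622, 46) = 2 and 2 | (23 − 995), so the pair is consistent; merging gives x ≡ 20861 (mod 152306), where 152306 = lcm(6622, 46).
The solution is unique modulo lcm(946, 14, 46) = 152306.

20861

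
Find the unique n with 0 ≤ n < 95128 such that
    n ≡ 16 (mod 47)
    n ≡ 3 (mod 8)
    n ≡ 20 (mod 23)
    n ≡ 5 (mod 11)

The moduli are pairwise coprime; M = 47·8·23·11 = 95128.
M/47 = 2024; 2024 ≡ 3 (mod 47); 3·16 ≡ 1, so inverse 16.
M/8 = 11891; 11891 ≡ 3 (mod 8); 3·3 ≡ 1, so inverse 3.
M/23 = 4136; 4136 ≡ 19 (mod 23); 19·17 ≡ 1, so inverse 17.
M/11 = 8648; 8648 ≡ 2 (mod 11); 2·6 ≡ 1, so inverse 6.
n ≡ 16·2024·16 + 3·11891·3 + 20·4136·17 + 5·8648·6 = 2290843.
2290843 mod 95128 = 7771.

7771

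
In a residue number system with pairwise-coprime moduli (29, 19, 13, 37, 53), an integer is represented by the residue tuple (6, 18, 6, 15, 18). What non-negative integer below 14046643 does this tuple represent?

2118746

From x ≡ 6 (mod 29) write x = 6 + 29t. Substituting into x ≡ 18 (mod 19) gives 29t ≡ 12 (mod 19), and since 10⁻¹ ≡ 2 (mod 19), t ≡ 5. Hence x ≡ 6 + 29·5 = 151 (mod 551).
From x ≡ 151 (mod 551) write x = 151 + 551t. Substituting into x ≡ 6 (mod 13) gives 551t ≡ 11 (mod 13), and since 5⁻¹ ≡ 8 (mod 13), t ≡ 10. Hence x ≡ 151 + 551·10 = 5661 (mod 7163).
From x ≡ 5661 (mod 7163) write x = 5661 + 7163t. Substituting into x ≡ 15 (mod 37) gives 7163t ≡ 15 (mod 37), and since 22⁻¹ ≡ 32 (mod 37), t ≡ 36. Hence x ≡ 5661 + 7163·36 = 263529 (mod 265031).
From x ≡ 263529 (mod 265031) write x = 263529 + 265031t. Substituting into x ≡ 18 (mod 53) gives 265031t ≡ 5 (mod 53), and since 31⁻¹ ≡ 12 (mod 53), t ≡ 7. Hence x ≡ 263529 + 265031·7 = 2118746 (mod 14046643).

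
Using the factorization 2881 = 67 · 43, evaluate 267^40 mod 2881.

1006

Mod 67: 267 ≡ 66; 66^40 ≡ 1 (mod 67).
Mod 43: 267 ≡ 9; 9^40 ≡ 17 (mod 43).
Combine by CRT: x ≡ 1 (mod 67), x ≡ 17 (mod 43) ⇒ x ≡ 1006 (mod 2881).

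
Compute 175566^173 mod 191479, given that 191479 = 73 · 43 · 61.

Mod 73: 175566 ≡ 1; by Fermat, exponent reduces to 173 mod 72 = 29; 1^29 ≡ 1 (mod 73).
Mod 43: 175566 ≡ 40; by Fermat, exponent reduces to 173 mod 42 = 5; 40^5 ≡ 15 (mod 43).
Mod 61: 175566 ≡ 8; by Fermat, exponent reduces to 173 mod 60 = 53; 8^53 ≡ 37 (mod 61).
Combine by CRT: x ≡ 1 (mod 73), x ≡ 15 (mod 43), x ≡ 37 (mod 61) ⇒ x ≡ 18032 (mod 191479).

18032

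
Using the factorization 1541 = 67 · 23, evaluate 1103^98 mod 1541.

Mod 67: 1103 ≡ 31; by Fermat, exponent reduces to 98 mod 66 = 32; 31^32 ≡ 54 (mod 67).
Mod 23: 1103 ≡ 22; by Fermat, exponent reduces to 98 mod 22 = 10; 22^10 ≡ 1 (mod 23).
Combine by CRT: x ≡ 54 (mod 67), x ≡ 1 (mod 23) ⇒ x ≡ 1059 (mod 1541).

1059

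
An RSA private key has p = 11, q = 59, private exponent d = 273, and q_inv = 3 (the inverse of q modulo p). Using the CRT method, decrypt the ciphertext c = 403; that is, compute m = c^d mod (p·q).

d_p = d mod (p−1) = 273 mod 10 = 3; d_q = d mod (q−1) = 41.
m₁ = c^(d_p) mod p: c ≡ 7 (mod 11), and 7^3 mod 11 = 2.
m₂ = c^(d_q) mod q: c ≡ 49 (mod 59), and 49^41 mod 59 = 22.
h = q_inv·(m₁ − m₂) mod p = 3·(2 − 22) mod 11 = 6.
m = m₂ + h·q = 22 + 6·59 = 376.

376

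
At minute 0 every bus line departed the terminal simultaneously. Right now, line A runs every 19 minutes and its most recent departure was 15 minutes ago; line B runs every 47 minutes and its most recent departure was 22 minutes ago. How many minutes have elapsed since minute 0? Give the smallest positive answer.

680

Combine the congruences pairwise.
From t ≡ 15 (mod 19) write t = 15 + 19s. Substituting into t ≡ 22 (mod 47) gives 19s ≡ 7 (mod 47), and since 19⁻¹ ≡ 5 (mod 47), s ≡ 35. Hence t ≡ 15 + 19·35 = 680 (mod 893).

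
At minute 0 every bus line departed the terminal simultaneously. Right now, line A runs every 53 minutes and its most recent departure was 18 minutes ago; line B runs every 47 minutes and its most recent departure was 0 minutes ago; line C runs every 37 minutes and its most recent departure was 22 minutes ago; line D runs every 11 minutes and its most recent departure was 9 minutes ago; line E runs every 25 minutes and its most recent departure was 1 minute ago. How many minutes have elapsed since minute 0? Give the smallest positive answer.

From t ≡ 18 (mod 53) write t = 18 + 53s. Substituting into t ≡ 0 (mod 47) gives 53s ≡ 29 (mod 47), and since 6⁻¹ ≡ 8 (mod 47), s ≡ 44. Hence t ≡ 18 + 53·44 = 2350 (mod 2491).
From t ≡ 2350 (mod 2491) write t = 2350 + 2491s. Substituting into t ≡ 22 (mod 37) gives 2491s ≡ 3 (mod 37), and since 12⁻¹ ≡ 34 (mod 37), s ≡ 28. Hence t ≡ 2350 + 2491·28 = 72098 (mod 92167).
From t ≡ 72098 (mod 92167) write t = 72098 + 92167s. Substituting into t ≡ 9 (mod 11) gives 92167s ≡ 5 (mod 11), and since 9⁻¹ ≡ 5 (mod 11), s ≡ 3. Hence t ≡ 72098 + 92167·3 = 348599 (mod 1013837).
From t ≡ 348599 (mod 1013837) write t = 348599 + 1013837s. Substituting into t ≡ 1 (mod 25) gives 1013837s ≡ 2 (mod 25), and since 12⁻¹ ≡ 23 (mod 25), s ≡ 21. Hence t ≡ 348599 + 1013837·21 = 21639176 (mod 25345925).

21639176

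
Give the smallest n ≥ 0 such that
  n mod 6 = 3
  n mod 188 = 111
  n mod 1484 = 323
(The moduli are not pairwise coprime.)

gcd(6, 188) = 2 and 2 | (111 − 3), so the pair is consistent; merging gives n ≡ 111 (mod 564), where 564 = lcm(6, 188).
gcd(564, 1484) = 4 and 4 | (323 − 111), so the pair is consistent; merging gives n ≡ 30003 (mod 209244), where 209244 = lcm(564, 1484).
The solution is unique modulo lcm(6, 188, 1484) = 209244.

30003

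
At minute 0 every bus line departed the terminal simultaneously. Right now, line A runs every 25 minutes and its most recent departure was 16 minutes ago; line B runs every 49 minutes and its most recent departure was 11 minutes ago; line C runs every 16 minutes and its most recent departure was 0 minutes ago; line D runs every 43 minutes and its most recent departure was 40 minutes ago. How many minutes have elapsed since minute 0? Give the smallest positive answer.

698016

The moduli are pairwise coprime; N = 25·49·16·43 = 842800.
N/25 = 33712; 33712 ≡ 12 (mod 25); 12·23 ≡ 1, so inverse 23.
N/49 = 17200; 17200 ≡ 1 (mod 49), inverse 1.
N/16 = 52675; 52675 ≡ 3 (mod 16); 3·11 ≡ 1, so inverse 11.
N/43 = 19600; 19600 ≡ 35 (mod 43); 35·16 ≡ 1, so inverse 16.
t ≡ 16·33712·23 + 11·17200·1 + 0·52675·11 + 40·19600·16 = 25139216.
25139216 mod 842800 = 698016.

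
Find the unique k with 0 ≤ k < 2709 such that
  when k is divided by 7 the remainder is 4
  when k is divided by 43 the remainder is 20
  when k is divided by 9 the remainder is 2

Combine the congruences pairwise.
From k ≡ 4 (mod 7) write k = 4 + 7t. Substituting into k ≡ 20 (mod 43) gives 7t ≡ 16 (mod 43), and since 7⁻¹ ≡ 37 (mod 43), t ≡ 33. Hence k ≡ 4 + 7·33 = 235 (mod 301).
From k ≡ 235 (mod 301) write k = 235 + 301t. Substituting into k ≡ 2 (mod 9) gives 301t ≡ 1 (mod 9), and since 4⁻¹ ≡ 7 (mod 9), t ≡ 7. Hence k ≡ 235 + 301·7 = 2342 (mod 2709).

2342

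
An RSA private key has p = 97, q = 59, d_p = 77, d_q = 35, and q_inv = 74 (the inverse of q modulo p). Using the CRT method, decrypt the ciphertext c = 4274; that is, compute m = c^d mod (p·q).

4284

m₁ = c^(d_p) mod p: c ≡ 6 (mod 97), and 6^77 mod 97 = 16.
m₂ = c^(d_q) mod q: c ≡ 26 (mod 59), and 26^35 mod 59 = 36.
h = q_inv·(m₁ − m₂) mod p = 74·(16 − 36) mod 97 = 72.
m = m₂ + h·q = 36 + 72·59 = 4284.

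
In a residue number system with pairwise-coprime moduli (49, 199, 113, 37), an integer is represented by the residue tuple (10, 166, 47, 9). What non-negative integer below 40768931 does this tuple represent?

The moduli are pairwise coprime; N = 49·199·113·37 = 40768931.
N/49 = 832019; 832019 ≡ 48 (mod 49); 48·48 ≡ 1, so inverse 48.
N/199 = 204869; 204869 ≡ 98 (mod 199); 98·132 ≡ 1, so inverse 132.
N/113 = 360787; 360787 ≡ 91 (mod 113); 91·77 ≡ 1, so inverse 77.
N/37 = 1101863; 1101863 ≡ 3 (mod 37); 3·25 ≡ 1, so inverse 25.
x ≡ 10·832019·48 + 166·204869·132 + 47·360787·77 + 9·1101863·25 = 6442065976.
6442065976 mod 40768931 = 574878.

574878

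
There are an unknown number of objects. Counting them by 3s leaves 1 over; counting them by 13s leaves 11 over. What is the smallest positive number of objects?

37

From N ≡ 1 (mod 3) write N = 1 + 3t. Substituting into N ≡ 11 (mod 13) gives 3t ≡ 10 (mod 13), and since 3⁻¹ ≡ 9 (mod 13), t ≡ 12. Hence N ≡ 1 + 3·12 = 37 (mod 39).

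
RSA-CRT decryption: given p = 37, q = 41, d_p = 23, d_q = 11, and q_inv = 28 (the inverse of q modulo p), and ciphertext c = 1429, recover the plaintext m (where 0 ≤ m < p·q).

m₁ = c^(d_p) mod p: c ≡ 23 (mod 37), and 23^23 mod 37 = 29.
m₂ = c^(d_q) mod q: c ≡ 35 (mod 41), and 35^11 mod 41 = 13.
h = q_inv·(m₁ − m₂) mod p = 28·(29 − 13) mod 37 = 4.
m = m₂ + h·q = 13 + 4·41 = 177.

177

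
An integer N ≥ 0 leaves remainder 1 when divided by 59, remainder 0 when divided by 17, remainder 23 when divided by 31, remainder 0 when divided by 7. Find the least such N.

The moduli are pairwise coprime; M = 59·17·31·7 = 217651.
M/59 = 3689; 3689 ≡ 31 (mod 59); 31·40 ≡ 1, so inverse 40.
M/17 = 12803; 12803 ≡ 2 (mod 17); 2·9 ≡ 1, so inverse 9.
M/31 = 7021; 7021 ≡ 15 (mod 31); 15·29 ≡ 1, so inverse 29.
M/7 = 31093; 31093 ≡ 6 (mod 7); 6·6 ≡ 1, so inverse 6.
N ≡ 1·3689·40 + 0·12803·9 + 23·7021·29 + 0·31093·6 = 4830567.
4830567 mod 217651 = 42245.

42245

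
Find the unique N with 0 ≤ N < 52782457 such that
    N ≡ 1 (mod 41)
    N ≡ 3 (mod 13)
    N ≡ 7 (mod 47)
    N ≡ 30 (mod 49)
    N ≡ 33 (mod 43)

34815069

The moduli are pairwise coprime; M = 41·13·47·49·43 = 52782457.
M/41 = 1287377; 1287377 ≡ 18 (mod 41); 18·16 ≡ 1, so inverse 16.
M/13 = 4060189; 4060189 ≡ 3 (mod 13); 3·9 ≡ 1, so inverse 9.
M/47 = 1123031; 1123031 ≡ 13 (mod 47); 13·29 ≡ 1, so inverse 29.
M/49 = 1077193; 1077193 ≡ 26 (mod 49); 26·17 ≡ 1, so inverse 17.
M/43 = 1227499; 1227499 ≡ 21 (mod 43); 21·41 ≡ 1, so inverse 41.
N ≡ 1·1287377·16 + 3·4060189·9 + 7·1123031·29 + 30·1077193·17 + 33·1227499·41 = 2568373005.
2568373005 mod 52782457 = 34815069.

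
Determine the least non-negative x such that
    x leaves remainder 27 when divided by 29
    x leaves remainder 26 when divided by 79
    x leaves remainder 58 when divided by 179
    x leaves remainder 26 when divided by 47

13463364

The moduli are pairwise coprime; N = 29·79·179·47 = 19274183.
N/29 = 664627; 664627 ≡ 5 (mod 29); 5·6 ≡ 1, so inverse 6.
N/79 = 243977; 243977 ≡ 25 (mod 79); 25·19 ≡ 1, so inverse 19.
N/179 = 107677; 107677 ≡ 98 (mod 179); 98·137 ≡ 1, so inverse 137.
N/47 = 410089; 410089 ≡ 14 (mod 47); 14·37 ≡ 1, so inverse 37.
x ≡ 27·664627·6 + 26·243977·19 + 58·107677·137 + 26·410089·37 = 1478301272.
1478301272 mod 19274183 = 13463364.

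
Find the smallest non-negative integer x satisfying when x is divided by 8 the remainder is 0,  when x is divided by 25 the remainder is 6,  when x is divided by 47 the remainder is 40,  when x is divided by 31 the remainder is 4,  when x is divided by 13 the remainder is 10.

3784856

The moduli are pairwise coprime; N = 8·25·47·31·13 = 3788200.
N/8 = 473525; 473525 ≡ 5 (mod 8); 5·5 ≡ 1, so inverse 5.
N/25 = 151528; 151528 ≡ 3 (mod 25); 3·17 ≡ 1, so inverse 17.
N/47 = 80600; 80600 ≡ 42 (mod 47); 42·28 ≡ 1, so inverse 28.
N/31 = 122200; 122200 ≡ 29 (mod 31); 29·15 ≡ 1, so inverse 15.
N/13 = 291400; 291400 ≡ 5 (mod 13); 5·8 ≡ 1, so inverse 8.
x ≡ 0·473525·5 + 6·151528·17 + 40·80600·28 + 4·122200·15 + 10·291400·8 = 136371856.
136371856 mod 3788200 = 3784856.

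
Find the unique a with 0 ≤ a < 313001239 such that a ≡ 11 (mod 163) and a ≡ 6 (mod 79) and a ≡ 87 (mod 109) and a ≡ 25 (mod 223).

205503891

From a ≡ 11 (mod 163) write a = 11 + 163t. Substituting into a ≡ 6 (mod 79) gives 163t ≡ 74 (mod 79), and since 5⁻¹ ≡ 16 (mod 79), t ≡ 78. Hence a ≡ 11 + 163·78 = 12725 (mod 12877).
From a ≡ 12725 (mod 12877) write a = 12725 + 12877t. Substituting into a ≡ 87 (mod 109) gives 12877t ≡ 6 (mod 109), and since 15⁻¹ ≡ 80 (mod 109), t ≡ 44. Hence a ≡ 12725 + 12877·44 = 579313 (mod 1403593).
From a ≡ 579313 (mod 1403593) write a = 579313 + 1403593t. Substituting into a ≡ 25 (mod 223) gives 1403593t ≡ 66 (mod 223), and since 31⁻¹ ≡ 36 (mod 223), t ≡ 146. Hence a ≡ 579313 + 1403593·146 = 205503891 (mod 313001239).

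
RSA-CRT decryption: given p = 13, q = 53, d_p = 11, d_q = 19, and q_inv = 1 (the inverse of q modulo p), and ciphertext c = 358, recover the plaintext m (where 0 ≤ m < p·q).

431

m₁ = c^(d_p) mod p: c ≡ 7 (mod 13), and 7^11 mod 13 = 2.
m₂ = c^(d_q) mod q: c ≡ 40 (mod 53), and 40^19 mod 53 = 7.
h = q_inv·(m₁ − m₂) mod p = 1·(2 − 7) mod 13 = 8.
m = m₂ + h·q = 7 + 8·53 = 431.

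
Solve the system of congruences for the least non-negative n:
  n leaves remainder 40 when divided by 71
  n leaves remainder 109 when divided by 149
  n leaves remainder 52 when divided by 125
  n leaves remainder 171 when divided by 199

96921927

The moduli are pairwise coprime; M = 71·149·125·199 = 263152625.
M/71 = 3706375; 3706375 ≡ 33 (mod 71); 33·28 ≡ 1, so inverse 28.
M/149 = 1766125; 1766125 ≡ 28 (mod 149); 28·16 ≡ 1, so inverse 16.
M/125 = 2105221; 2105221 ≡ 96 (mod 125); 96·56 ≡ 1, so inverse 56.
M/199 = 1322375; 1322375 ≡ 20 (mod 199); 20·10 ≡ 1, so inverse 10.
n ≡ 40·3706375·28 + 109·1766125·16 + 52·2105221·56 + 171·1322375·10 = 15622926802.
15622926802 mod 263152625 = 96921927.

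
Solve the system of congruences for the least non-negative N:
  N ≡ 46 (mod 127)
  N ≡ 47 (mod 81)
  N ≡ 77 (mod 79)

From N ≡ 46 (mod 127) write N = 46 + 127t. Substituting into N ≡ 47 (mod 81) gives 127t ≡ 1 (mod 81), and since 46⁻¹ ≡ 37 (mod 81), t ≡ 37. Hence N ≡ 46 + 127·37 = 4745 (mod 10287).
From N ≡ 4745 (mod 10287) write N = 4745 + 10287t. Substituting into N ≡ 77 (mod 79) gives 10287t ≡ 72 (mod 79), and since 17⁻¹ ≡ 14 (mod 79), t ≡ 60. Hence N ≡ 4745 + 10287·60 = 621965 (mod 812673).

621965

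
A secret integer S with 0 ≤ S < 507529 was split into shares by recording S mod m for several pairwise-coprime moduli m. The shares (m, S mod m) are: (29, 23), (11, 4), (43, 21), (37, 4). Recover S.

Combine the congruences pairwise.
From S ≡ 23 (mod 29) write S = 23 + 29t. Substituting into S ≡ 4 (mod 11) gives 29t ≡ 3 (mod 11), and since 7⁻¹ ≡ 8 (mod 11), t ≡ 2. Hence S ≡ 23 + 29·2 = 81 (mod 319).
From S ≡ 81 (mod 319) write S = 81 + 319t. Substituting into S ≡ 21 (mod 43) gives 319t ≡ 26 (mod 43), and since 18⁻¹ ≡ 12 (mod 43), t ≡ 11. Hence S ≡ 81 + 319·11 = 3590 (mod 13717).
From S ≡ 3590 (mod 13717) write S = 3590 + 13717t. Substituting into S ≡ 4 (mod 37) gives 13717t ≡ 3 (mod 37), and since 27⁻¹ ≡ 11 (mod 37), t ≡ 33. Hence S ≡ 3590 + 13717·33 = 456251 (mod 507529).

456251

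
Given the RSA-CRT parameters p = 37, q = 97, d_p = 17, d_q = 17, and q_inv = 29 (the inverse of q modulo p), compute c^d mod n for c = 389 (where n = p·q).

m₁ = c^(d_p) mod p: c ≡ 19 (mod 37), and 19^17 mod 37 = 35.
m₂ = c^(d_q) mod q: c ≡ 1 (mod 97), and 1^17 mod 97 = 1.
h = q_inv·(m₁ − m₂) mod p = 29·(35 − 1) mod 37 = 24.
m = m₂ + h·q = 1 + 24·97 = 2329.

2329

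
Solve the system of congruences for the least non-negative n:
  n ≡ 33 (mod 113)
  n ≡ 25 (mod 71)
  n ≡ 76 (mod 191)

517686

From n ≡ 33 (mod 113) write n = 33 + 113t. Substituting into n ≡ 25 (mod 71) gives 113t ≡ 63 (mod 71), and since 42⁻¹ ≡ 22 (mod 71), t ≡ 37. Hence n ≡ 33 + 113·37 = 4214 (mod 8023).
From n ≡ 4214 (mod 8023) write n = 4214 + 8023t. Substituting into n ≡ 76 (mod 191) gives 8023t ≡ 64 (mod 191), and since 1⁻¹ ≡ 1 (mod 191), t ≡ 64. Hence n ≡ 4214 + 8023·64 = 517686 (mod 1532393).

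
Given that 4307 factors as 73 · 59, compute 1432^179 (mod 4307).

1739

Mod 73: 1432 ≡ 45; by Fermat, exponent reduces to 179 mod 72 = 35; 45^35 ≡ 60 (mod 73).
Mod 59: 1432 ≡ 16; by Fermat, exponent reduces to 179 mod 58 = 5; 16^5 ≡ 28 (mod 59).
Combine by CRT: x ≡ 60 (mod 73), x ≡ 28 (mod 59) ⇒ x ≡ 1739 (mod 4307).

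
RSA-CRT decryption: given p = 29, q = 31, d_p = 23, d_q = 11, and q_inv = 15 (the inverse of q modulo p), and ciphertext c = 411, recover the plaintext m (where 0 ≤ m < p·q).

845

m₁ = c^(d_p) mod p: c ≡ 5 (mod 29), and 5^23 mod 29 = 4.
m₂ = c^(d_q) mod q: c ≡ 8 (mod 31), and 8^11 mod 31 = 8.
h = q_inv·(m₁ − m₂) mod p = 15·(4 − 8) mod 29 = 27.
m = m₂ + h·q = 8 + 27·31 = 845.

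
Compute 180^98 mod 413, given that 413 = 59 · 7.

88

Mod 59: 180 ≡ 3; by Fermat, exponent reduces to 98 mod 58 = 40; 3^40 ≡ 29 (mod 59).
Mod 7: 180 ≡ 5; by Fermat, exponent reduces to 98 mod 6 = 2; 5^2 ≡ 4 (mod 7).
Combine by CRT: x ≡ 29 (mod 59), x ≡ 4 (mod 7) ⇒ x ≡ 88 (mod 413).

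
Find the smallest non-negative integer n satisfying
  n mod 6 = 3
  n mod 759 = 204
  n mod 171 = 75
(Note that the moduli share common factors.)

gcd(6, 759) = 3 and 3 | (204 − 3), so the pair is consistent; merging gives n ≡ 963 (mod 1518), where 1518 = lcm(6, 759).
gcd(1518, 171) = 3 and 3 | (75 − 963), so the pair is consistent; merging gives n ≡ 40431 (mod 86526), where 86526 = lcm(1518, 171).
The solution is unique modulo lcm(6, 759, 171) = 86526.

40431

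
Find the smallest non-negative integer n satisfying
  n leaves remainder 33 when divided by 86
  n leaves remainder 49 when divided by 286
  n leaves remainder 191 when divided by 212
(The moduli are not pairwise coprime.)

388151

gcd(86, 286) = 2 and 2 | (49 − 33), so the pair is consistent; merging gives n ≡ 6913 (mod 12298), where 12298 = lcm(86, 286).
gcd(12298, 212) = 2 and 2 | (191 − 6913), so the pair is consistent; merging gives n ≡ 388151 (mod 1303588), where 1303588 = lcm(12298, 212).
The solution is unique modulo lcm(86, 286, 212) = 1303588.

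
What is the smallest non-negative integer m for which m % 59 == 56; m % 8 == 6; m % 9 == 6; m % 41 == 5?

150270

The moduli are pairwise coprime; N = 59·8·9·41 = 174168.
N/59 = 2952; 2952 ≡ 2 (mod 59); 2·30 ≡ 1, so inverse 30.
N/8 = 21771; 21771 ≡ 3 (mod 8); 3·3 ≡ 1, so inverse 3.
N/9 = 19352; 19352 ≡ 2 (mod 9); 2·5 ≡ 1, so inverse 5.
N/41 = 4248; 4248 ≡ 25 (mod 41); 25·23 ≡ 1, so inverse 23.
m ≡ 56·2952·30 + 6·21771·3 + 6·19352·5 + 5·4248·23 = 6420318.
6420318 mod 174168 = 150270.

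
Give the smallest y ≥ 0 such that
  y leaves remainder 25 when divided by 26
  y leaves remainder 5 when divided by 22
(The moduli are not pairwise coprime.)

gcd(26, 22) = 2 and 2 | (5 − 25), so the pair is consistent; merging gives y ≡ 181 (mod 286), where 286 = lcm(26, 22).
The solution is unique modulo lcm(26, 22) = 286.

181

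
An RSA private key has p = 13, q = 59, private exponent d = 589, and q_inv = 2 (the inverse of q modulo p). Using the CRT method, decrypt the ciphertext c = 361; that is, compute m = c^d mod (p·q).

439

d_p = d mod (p−1) = 589 mod 12 = 1; d_q = d mod (q−1) = 9.
m₁ = c^(d_p) mod p: c ≡ 10 (mod 13), and 10^1 mod 13 = 10.
m₂ = c^(d_q) mod q: c ≡ 7 (mod 59), and 7^9 mod 59 = 26.
h = q_inv·(m₁ − m₂) mod p = 2·(10 − 26) mod 13 = 7.
m = m₂ + h·q = 26 + 7·59 = 439.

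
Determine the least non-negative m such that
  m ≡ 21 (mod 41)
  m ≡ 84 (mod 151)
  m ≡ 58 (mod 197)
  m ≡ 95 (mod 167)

160930146

The moduli are pairwise coprime; N = 41·151·197·167 = 203677709.
N/41 = 4967749; 4967749 ≡ 25 (mod 41); 25·23 ≡ 1, so inverse 23.
N/151 = 1348859; 1348859 ≡ 127 (mod 151); 127·44 ≡ 1, so inverse 44.
N/197 = 1033897; 1033897 ≡ 41 (mod 197); 41·173 ≡ 1, so inverse 173.
N/167 = 1219627; 1219627 ≡ 26 (mod 167); 26·45 ≡ 1, so inverse 45.
m ≡ 21·4967749·23 + 84·1348859·44 + 58·1033897·173 + 95·1219627·45 = 22972833554.
22972833554 mod 203677709 = 160930146.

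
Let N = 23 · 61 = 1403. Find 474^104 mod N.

928

Mod 23: 474 ≡ 14; by Fermat, exponent reduces to 104 mod 22 = 16; 14^16 ≡ 8 (mod 23).
Mod 61: 474 ≡ 47; by Fermat, exponent reduces to 104 mod 60 = 44; 47^44 ≡ 13 (mod 61).
Combine by CRT: x ≡ 8 (mod 23), x ≡ 13 (mod 61) ⇒ x ≡ 928 (mod 1403).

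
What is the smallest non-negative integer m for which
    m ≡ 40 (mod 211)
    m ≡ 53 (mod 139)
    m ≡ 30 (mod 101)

2206678

From m ≡ 40 (mod 211) write m = 40 + 211t. Substituting into m ≡ 53 (mod 139) gives 211t ≡ 13 (mod 139), and since 72⁻¹ ≡ 56 (mod 139), t ≡ 33. Hence m ≡ 40 + 211·33 = 7003 (mod 29329).
From m ≡ 7003 (mod 29329) write m = 7003 + 29329t. Substituting into m ≡ 30 (mod 101) gives 29329t ≡ 97 (mod 101), and since 39⁻¹ ≡ 57 (mod 101), t ≡ 75. Hence m ≡ 7003 + 29329·75 = 2206678 (mod 2962229).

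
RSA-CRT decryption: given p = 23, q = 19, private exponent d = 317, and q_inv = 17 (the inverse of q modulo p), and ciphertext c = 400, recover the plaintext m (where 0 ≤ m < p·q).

d_p = d mod (p−1) = 317 mod 22 = 9; d_q = d mod (q−1) = 11.
m₁ = c^(d_p) mod p: c ≡ 9 (mod 23), and 9^9 mod 23 = 2.
m₂ = c^(d_q) mod q: c ≡ 1 (mod 19), and 1^11 mod 19 = 1.
h = q_inv·(m₁ − m₂) mod p = 17·(2 − 1) mod 23 = 17.
m = m₂ + h·q = 1 + 17·19 = 324.

324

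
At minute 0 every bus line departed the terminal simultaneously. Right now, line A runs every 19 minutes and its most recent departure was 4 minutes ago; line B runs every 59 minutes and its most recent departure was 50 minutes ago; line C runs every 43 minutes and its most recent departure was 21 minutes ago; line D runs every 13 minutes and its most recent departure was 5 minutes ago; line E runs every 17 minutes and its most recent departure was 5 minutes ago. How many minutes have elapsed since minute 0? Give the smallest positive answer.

10247996

The moduli are pairwise coprime; N = 19·59·43·13·17 = 10652863.
N/19 = 560677; 560677 ≡ 6 (mod 19); 6·16 ≡ 1, so inverse 16.
N/59 = 180557; 180557 ≡ 17 (mod 59); 17·7 ≡ 1, so inverse 7.
N/43 = 247741; 247741 ≡ 18 (mod 43); 18·12 ≡ 1, so inverse 12.
N/13 = 819451; 819451 ≡ 9 (mod 13); 9·3 ≡ 1, so inverse 3.
N/17 = 626639; 626639 ≡ 2 (mod 17); 2·9 ≡ 1, so inverse 9.
t ≡ 4·560677·16 + 50·180557·7 + 21·247741·12 + 5·819451·3 + 5·626639·9 = 201999530.
201999530 mod 10652863 = 10247996.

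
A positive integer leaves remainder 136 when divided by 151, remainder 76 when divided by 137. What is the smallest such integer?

Combine the congruences pairwise.
From x ≡ 136 (mod 151) write x = 136 + 151t. Substituting into x ≡ 76 (mod 137) gives 151t ≡ 77 (mod 137), and since 14⁻¹ ≡ 49 (mod 137), t ≡ 74. Hence x ≡ 136 + 151·74 = 11310 (mod 20687).

11310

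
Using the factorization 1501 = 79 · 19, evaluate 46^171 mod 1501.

Mod 79: 46 ≡ 46; by Fermat, exponent reduces to 171 mod 78 = 15; 46^15 ≡ 62 (mod 79).
Mod 19: 46 ≡ 8; by Fermat, exponent reduces to 171 mod 18 = 9; 8^9 ≡ 18 (mod 19).
Combine by CRT: x ≡ 62 (mod 79), x ≡ 18 (mod 19) ⇒ x ≡ 1405 (mod 1501).

1405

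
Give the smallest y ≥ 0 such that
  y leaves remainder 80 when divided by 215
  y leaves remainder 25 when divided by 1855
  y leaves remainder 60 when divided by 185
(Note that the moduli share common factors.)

562090

gcd(215, 1855) = 5 and 5 | (25 − 80), so the pair is consistent; merging gives y ≡ 3735 (mod 79765), where 79765 = lcm(215, 1855).
gcd(79765, 185) = 5 and 5 | (60 − 3735), so the pair is consistent; merging gives y ≡ 562090 (mod 2951305), where 2951305 = lcm(79765, 185).
The solution is unique modulo lcm(215, 1855, 185) = 2951305.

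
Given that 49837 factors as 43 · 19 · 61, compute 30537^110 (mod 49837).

15615

Mod 43: 30537 ≡ 7; by Fermat, exponent reduces to 110 mod 42 = 26; 7^26 ≡ 6 (mod 43).
Mod 19: 30537 ≡ 4; by Fermat, exponent reduces to 110 mod 18 = 2; 4^2 ≡ 16 (mod 19).
Mod 61: 30537 ≡ 37; by Fermat, exponent reduces to 110 mod 60 = 50; 37^50 ≡ 60 (mod 61).
Combine by CRT: x ≡ 6 (mod 43), x ≡ 16 (mod 19), x ≡ 60 (mod 61) ⇒ x ≡ 15615 (mod 49837).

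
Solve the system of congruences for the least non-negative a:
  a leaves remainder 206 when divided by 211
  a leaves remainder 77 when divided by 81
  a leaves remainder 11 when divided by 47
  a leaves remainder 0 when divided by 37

17100068

The moduli are pairwise coprime; N = 211·81·47·37 = 29721249.
N/211 = 140859; 140859 ≡ 122 (mod 211); 122·64 ≡ 1, so inverse 64.
N/81 = 366929; 366929 ≡ 80 (mod 81); 80·80 ≡ 1, so inverse 80.
N/47 = 632367; 632367 ≡ 29 (mod 47); 29·13 ≡ 1, so inverse 13.
N/37 = 803277; 803277 ≡ 7 (mod 37); 7·16 ≡ 1, so inverse 16.
a ≡ 206·140859·64 + 77·366929·80 + 11·632367·13 + 0·803277·16 = 4207796177.
4207796177 mod 29721249 = 17100068.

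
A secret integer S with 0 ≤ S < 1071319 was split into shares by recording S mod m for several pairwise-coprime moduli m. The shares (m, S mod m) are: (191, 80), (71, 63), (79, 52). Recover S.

41527

Combine the congruences pairwise.
From S ≡ 80 (mod 191) write S = 80 + 191t. Substituting into S ≡ 63 (mod 71) gives 191t ≡ 54 (mod 71), and since 49⁻¹ ≡ 29 (mod 71), t ≡ 4. Hence S ≡ 80 + 191·4 = 844 (mod 13561).
From S ≡ 844 (mod 13561) write S = 844 + 13561t. Substituting into S ≡ 52 (mod 79) gives 13561t ≡ 77 (mod 79), and since 52⁻¹ ≡ 38 (mod 79), t ≡ 3. Hence S ≡ 844 + 13561·3 = 41527 (mod 1071319).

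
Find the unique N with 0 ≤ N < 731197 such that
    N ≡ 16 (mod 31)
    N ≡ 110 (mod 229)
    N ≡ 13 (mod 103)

366281

Combine the congruences pairwise.
From N ≡ 16 (mod 31) write N = 16 + 31t. Substituting into N ≡ 110 (mod 229) gives 31t ≡ 94 (mod 229), and since 31⁻¹ ≡ 133 (mod 229), t ≡ 136. Hence N ≡ 16 + 31·136 = 4232 (mod 7099).
From N ≡ 4232 (mod 7099) write N = 4232 + 7099t. Substituting into N ≡ 13 (mod 103) gives 7099t ≡ 4 (mod 103), and since 95⁻¹ ≡ 90 (mod 103), t ≡ 51. Hence N ≡ 4232 + 7099·51 = 366281 (mod 731197).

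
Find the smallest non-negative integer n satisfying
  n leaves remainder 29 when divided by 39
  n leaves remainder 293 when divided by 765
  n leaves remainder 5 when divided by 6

gcd(39, 765) = 3 and 3 | (293 − 29), so the pair is consistent; merging gives n ≡ 1823 (mod 9945), where 9945 = lcm(39, 765).
gcd(9945, 6) = 3 and 3 | (5 − 1823), so the pair is consistent; merging gives n ≡ 1823 (mod 19890), where 19890 = lcm(9945, 6).
The solution is unique modulo lcm(39, 765, 6) = 19890.

1823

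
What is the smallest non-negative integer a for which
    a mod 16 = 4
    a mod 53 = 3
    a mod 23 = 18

9172

The moduli are pairwise coprime; N = 16·53·23 = 19504.
N/16 = 1219; 1219 ≡ 3 (mod 16); 3·11 ≡ 1, so inverse 11.
N/53 = 368; 368 ≡ 50 (mod 53); 50·35 ≡ 1, so inverse 35.
N/23 = 848; 848 ≡ 20 (mod 23); 20·15 ≡ 1, so inverse 15.
a ≡ 4·1219·11 + 3·368·35 + 18·848·15 = 321236.
321236 mod 19504 = 9172.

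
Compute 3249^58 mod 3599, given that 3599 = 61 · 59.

Mod 61: 3249 ≡ 16; 16^58 ≡ 56 (mod 61).
Mod 59: 3249 ≡ 4; since 58 | 58, by Fermat 4^58 ≡ 1 (mod 59).
Combine by CRT: x ≡ 56 (mod 61), x ≡ 1 (mod 59) ⇒ x ≡ 178 (mod 3599).

178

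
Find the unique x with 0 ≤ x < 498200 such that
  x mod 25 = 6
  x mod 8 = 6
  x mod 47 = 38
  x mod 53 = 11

53806

The moduli are pairwise coprime; N = 25·8·47·53 = 498200.
N/25 = 19928; 19928 ≡ 3 (mod 25); 3·17 ≡ 1, so inverse 17.
N/8 = 62275; 62275 ≡ 3 (mod 8); 3·3 ≡ 1, so inverse 3.
N/47 = 10600; 10600 ≡ 25 (mod 47); 25·32 ≡ 1, so inverse 32.
N/53 = 9400; 9400 ≡ 19 (mod 53); 19·14 ≡ 1, so inverse 14.
x ≡ 6·19928·17 + 6·62275·3 + 38·10600·32 + 11·9400·14 = 17490806.
17490806 mod 498200 = 53806.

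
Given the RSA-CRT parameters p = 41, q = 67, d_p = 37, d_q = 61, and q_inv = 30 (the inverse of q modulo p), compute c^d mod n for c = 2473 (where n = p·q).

586

m₁ = c^(d_p) mod p: c ≡ 13 (mod 41), and 13^37 mod 41 = 12.
m₂ = c^(d_q) mod q: c ≡ 61 (mod 67), and 61^61 mod 67 = 50.
h = q_inv·(m₁ − m₂) mod p = 30·(12 − 50) mod 41 = 8.
m = m₂ + h·q = 50 + 8·67 = 586.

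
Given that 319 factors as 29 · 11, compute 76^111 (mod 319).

21

Mod 29: 76 ≡ 18; by Fermat, exponent reduces to 111 mod 28 = 27; 18^27 ≡ 21 (mod 29).
Mod 11: 76 ≡ 10; by Fermat, exponent reduces to 111 mod 10 = 1; 10^1 ≡ 10 (mod 11).
Combine by CRT: x ≡ 21 (mod 29), x ≡ 10 (mod 11) ⇒ x ≡ 21 (mod 319).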